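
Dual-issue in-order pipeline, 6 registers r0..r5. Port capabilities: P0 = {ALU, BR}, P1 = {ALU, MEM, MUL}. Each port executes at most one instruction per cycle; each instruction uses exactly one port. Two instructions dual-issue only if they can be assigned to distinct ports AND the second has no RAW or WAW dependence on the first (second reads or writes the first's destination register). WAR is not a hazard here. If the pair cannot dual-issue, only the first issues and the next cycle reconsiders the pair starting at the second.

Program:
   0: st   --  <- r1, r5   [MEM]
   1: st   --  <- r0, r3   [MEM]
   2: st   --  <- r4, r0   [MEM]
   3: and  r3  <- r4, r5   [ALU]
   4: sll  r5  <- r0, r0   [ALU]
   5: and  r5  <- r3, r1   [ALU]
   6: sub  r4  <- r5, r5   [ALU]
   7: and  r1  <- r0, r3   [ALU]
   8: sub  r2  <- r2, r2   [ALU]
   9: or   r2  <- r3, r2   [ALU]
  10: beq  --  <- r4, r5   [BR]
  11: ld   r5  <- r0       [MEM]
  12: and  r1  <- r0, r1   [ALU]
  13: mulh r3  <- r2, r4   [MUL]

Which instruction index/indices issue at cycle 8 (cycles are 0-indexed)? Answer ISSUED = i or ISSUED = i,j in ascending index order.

ISSUED = 11,12

c0: i0 st.MEM  no-port MEM/MEM
c1: i1 st.MEM  no-port MEM/MEM
c2: i2+i3 st.MEM/and.ALU  2-wide
c3: i4 sll.ALU  WAW r5
c4: i5 and.ALU  RAW r5
c5: i6+i7 sub.ALU/and.ALU  2-wide
c6: i8 sub.ALU  RAW+WAW r2
c7: i9+i10 or.ALU/beq.BR  2-wide
c8: i11+i12 ld.MEM/and.ALU  2-wide
c9: i13 mulh.MUL  tail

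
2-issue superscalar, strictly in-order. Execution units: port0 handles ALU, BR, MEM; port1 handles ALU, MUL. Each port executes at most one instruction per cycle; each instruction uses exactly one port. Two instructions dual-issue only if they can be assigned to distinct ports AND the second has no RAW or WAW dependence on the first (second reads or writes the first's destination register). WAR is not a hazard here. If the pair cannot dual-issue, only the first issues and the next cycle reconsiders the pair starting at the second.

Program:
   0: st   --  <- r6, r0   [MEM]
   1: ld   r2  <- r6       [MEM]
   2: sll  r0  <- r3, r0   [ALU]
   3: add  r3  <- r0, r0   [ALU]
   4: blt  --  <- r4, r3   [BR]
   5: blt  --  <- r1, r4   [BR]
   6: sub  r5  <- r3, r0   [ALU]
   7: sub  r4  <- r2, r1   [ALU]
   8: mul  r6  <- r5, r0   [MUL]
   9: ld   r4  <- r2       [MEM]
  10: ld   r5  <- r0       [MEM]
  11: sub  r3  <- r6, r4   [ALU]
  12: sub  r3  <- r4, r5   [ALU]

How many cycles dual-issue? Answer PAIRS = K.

PAIRS = 4

[0] i0  st  -- no-port MEM/MEM
[1] i1&i2  ld+sll  -- dual
[2] i3  add  -- RAW r3
[3] i4  blt  -- no-port BR/BR
[4] i5&i6  blt+sub  -- dual
[5] i7&i8  sub+mul  -- dual
[6] i9  ld  -- no-port MEM/MEM
[7] i10&i11  ld+sub  -- dual
[8] i12  sub  -- tail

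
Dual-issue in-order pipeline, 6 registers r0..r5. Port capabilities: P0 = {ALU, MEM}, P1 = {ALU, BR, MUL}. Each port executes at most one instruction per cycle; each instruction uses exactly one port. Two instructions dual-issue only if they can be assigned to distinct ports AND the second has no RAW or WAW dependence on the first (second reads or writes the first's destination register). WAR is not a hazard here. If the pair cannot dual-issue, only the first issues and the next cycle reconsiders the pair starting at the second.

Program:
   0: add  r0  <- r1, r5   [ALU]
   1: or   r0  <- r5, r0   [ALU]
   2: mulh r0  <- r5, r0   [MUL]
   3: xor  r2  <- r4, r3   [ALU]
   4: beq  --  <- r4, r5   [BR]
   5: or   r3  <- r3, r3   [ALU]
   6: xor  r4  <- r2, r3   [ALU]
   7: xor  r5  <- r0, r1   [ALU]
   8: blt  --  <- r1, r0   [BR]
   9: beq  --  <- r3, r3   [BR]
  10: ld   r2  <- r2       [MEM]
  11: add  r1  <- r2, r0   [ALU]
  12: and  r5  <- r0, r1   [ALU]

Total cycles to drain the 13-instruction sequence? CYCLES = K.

0. add @i0  | RAW+WAW r0
1. or @i1  | RAW+WAW r0
2. mulh;xor @i2/i3  | 2-wide
3. beq;or @i4/i5  | 2-wide
4. xor;xor @i6/i7  | 2-wide
5. blt @i8  | no-port BR/BR
6. beq;ld @i9/i10  | 2-wide
7. add @i11  | RAW r1
8. and @i12  | tail

CYCLES = 9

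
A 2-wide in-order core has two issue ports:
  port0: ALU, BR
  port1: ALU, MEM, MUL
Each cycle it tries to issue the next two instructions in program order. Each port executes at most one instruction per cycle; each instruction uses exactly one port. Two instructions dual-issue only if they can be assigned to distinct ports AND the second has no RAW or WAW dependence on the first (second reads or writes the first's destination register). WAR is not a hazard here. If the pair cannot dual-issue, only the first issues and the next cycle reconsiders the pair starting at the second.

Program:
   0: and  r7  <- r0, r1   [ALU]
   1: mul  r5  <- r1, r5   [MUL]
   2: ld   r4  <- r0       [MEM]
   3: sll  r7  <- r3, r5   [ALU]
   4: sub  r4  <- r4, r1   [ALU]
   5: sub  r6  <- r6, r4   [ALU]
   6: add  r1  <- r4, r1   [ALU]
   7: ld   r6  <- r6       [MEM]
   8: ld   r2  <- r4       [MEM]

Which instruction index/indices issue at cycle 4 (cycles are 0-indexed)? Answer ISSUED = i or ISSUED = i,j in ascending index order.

c0: i0+i1 and.ALU/mul.MUL  dual
c1: i2+i3 ld.MEM/sll.ALU  dual
c2: i4 sub.ALU  RAW r4
c3: i5+i6 sub.ALU/add.ALU  dual
c4: i7 ld.MEM  no-port MEM/MEM
c5: i8 ld.MEM  tail

ISSUED = 7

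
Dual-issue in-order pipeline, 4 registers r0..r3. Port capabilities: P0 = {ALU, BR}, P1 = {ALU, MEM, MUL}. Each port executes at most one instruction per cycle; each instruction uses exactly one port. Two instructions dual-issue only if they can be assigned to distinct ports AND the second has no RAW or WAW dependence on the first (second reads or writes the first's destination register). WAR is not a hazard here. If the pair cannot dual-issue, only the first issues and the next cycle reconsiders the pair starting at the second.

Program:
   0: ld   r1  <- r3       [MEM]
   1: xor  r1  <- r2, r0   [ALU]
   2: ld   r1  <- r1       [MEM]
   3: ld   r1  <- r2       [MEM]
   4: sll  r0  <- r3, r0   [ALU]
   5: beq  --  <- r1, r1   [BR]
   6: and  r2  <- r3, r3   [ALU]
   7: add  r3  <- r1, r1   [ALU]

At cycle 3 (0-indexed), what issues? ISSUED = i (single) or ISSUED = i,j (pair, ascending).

ISSUED = 3,4

[0] i0  ld.MEM  -- WAW r1
[1] i1  xor.ALU  -- RAW+WAW r1
[2] i2  ld.MEM  -- no-port MEM/MEM
[3] i3,i4  ld.MEM/sll.ALU  -- pair
[4] i5,i6  beq.BR/and.ALU  -- pair
[5] i7  add.ALU  -- tail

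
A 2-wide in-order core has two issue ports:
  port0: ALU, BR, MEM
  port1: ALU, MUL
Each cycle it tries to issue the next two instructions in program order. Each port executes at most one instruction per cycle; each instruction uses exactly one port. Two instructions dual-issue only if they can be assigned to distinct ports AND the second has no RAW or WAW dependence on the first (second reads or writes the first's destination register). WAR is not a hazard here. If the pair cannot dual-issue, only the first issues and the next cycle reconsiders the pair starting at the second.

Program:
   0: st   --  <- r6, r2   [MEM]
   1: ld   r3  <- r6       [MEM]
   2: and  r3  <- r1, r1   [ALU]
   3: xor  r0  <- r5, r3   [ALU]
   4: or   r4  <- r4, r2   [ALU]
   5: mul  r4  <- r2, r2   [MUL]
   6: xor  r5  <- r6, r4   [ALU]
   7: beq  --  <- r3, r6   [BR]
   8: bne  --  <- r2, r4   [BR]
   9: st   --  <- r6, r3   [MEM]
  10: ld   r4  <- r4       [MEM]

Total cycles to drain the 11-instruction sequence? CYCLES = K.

CYCLES = 9

#0 head=0: st i0 no-port MEM/MEM
#1 head=1: ld i1 WAW r3
#2 head=2: and i2 RAW r3
#3 head=3: xor or i3+i4 pair
#4 head=5: mul i5 RAW r4
#5 head=6: xor beq i6+i7 pair
#6 head=8: bne i8 no-port BR/MEM
#7 head=9: st i9 no-port MEM/MEM
#8 head=10: ld i10 tail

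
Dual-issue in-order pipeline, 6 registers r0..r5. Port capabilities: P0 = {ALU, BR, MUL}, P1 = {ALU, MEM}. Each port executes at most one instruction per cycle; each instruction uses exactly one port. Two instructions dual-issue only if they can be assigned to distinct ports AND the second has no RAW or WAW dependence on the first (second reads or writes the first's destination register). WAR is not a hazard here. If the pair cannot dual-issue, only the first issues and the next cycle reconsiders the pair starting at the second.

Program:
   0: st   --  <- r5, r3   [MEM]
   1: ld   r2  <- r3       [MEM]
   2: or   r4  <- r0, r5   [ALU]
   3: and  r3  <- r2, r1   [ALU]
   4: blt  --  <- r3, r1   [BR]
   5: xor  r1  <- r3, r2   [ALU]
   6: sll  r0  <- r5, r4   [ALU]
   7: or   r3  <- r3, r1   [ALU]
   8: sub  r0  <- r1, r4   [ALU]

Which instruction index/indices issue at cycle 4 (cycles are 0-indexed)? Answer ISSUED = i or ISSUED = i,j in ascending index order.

ISSUED = 6,7

  cy0 -> i0 (st.MEM) no-port MEM/MEM
  cy1 -> i1,i2 (ld.MEM or.ALU) pair
  cy2 -> i3 (and.ALU) RAW r3
  cy3 -> i4,i5 (blt.BR xor.ALU) pair
  cy4 -> i6,i7 (sll.ALU or.ALU) pair
  cy5 -> i8 (sub.ALU) tail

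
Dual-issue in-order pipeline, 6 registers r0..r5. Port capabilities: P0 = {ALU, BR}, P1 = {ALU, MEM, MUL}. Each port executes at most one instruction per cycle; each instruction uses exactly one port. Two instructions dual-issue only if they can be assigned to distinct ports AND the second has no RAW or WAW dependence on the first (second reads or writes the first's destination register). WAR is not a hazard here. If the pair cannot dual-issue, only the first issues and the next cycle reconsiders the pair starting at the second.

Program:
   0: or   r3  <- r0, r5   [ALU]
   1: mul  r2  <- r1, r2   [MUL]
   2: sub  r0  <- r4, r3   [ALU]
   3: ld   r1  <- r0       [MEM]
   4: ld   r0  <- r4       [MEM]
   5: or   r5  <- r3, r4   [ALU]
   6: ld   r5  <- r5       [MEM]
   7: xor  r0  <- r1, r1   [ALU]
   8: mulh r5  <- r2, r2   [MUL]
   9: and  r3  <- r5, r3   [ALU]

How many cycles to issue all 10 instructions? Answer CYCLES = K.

0. or/mul @i0,i1  | dual
1. sub @i2  | RAW r0
2. ld @i3  | no-port MEM/MEM
3. ld/or @i4,i5  | dual
4. ld/xor @i6,i7  | dual
5. mulh @i8  | RAW r5
6. and @i9  | tail

CYCLES = 7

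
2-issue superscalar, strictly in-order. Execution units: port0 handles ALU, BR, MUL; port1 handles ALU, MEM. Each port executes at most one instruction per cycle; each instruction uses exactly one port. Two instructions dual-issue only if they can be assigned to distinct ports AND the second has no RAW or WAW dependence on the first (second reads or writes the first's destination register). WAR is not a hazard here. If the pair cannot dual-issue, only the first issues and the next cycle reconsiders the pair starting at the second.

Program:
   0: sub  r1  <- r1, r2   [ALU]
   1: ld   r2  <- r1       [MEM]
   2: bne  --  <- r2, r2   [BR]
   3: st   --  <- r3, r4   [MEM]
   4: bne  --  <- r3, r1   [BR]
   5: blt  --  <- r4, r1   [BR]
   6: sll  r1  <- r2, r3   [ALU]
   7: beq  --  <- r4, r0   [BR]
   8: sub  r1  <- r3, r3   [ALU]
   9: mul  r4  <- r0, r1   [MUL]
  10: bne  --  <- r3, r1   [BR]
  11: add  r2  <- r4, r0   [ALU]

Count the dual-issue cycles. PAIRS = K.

[0] i0  sub.ALU  -- RAW r1
[1] i1  ld.MEM  -- RAW r2
[2] i2+i3  bne.BR;st.MEM  -- dual
[3] i4  bne.BR  -- no-port BR/BR
[4] i5+i6  blt.BR;sll.ALU  -- dual
[5] i7+i8  beq.BR;sub.ALU  -- dual
[6] i9  mul.MUL  -- no-port MUL/BR
[7] i10+i11  bne.BR;add.ALU  -- dual

PAIRS = 4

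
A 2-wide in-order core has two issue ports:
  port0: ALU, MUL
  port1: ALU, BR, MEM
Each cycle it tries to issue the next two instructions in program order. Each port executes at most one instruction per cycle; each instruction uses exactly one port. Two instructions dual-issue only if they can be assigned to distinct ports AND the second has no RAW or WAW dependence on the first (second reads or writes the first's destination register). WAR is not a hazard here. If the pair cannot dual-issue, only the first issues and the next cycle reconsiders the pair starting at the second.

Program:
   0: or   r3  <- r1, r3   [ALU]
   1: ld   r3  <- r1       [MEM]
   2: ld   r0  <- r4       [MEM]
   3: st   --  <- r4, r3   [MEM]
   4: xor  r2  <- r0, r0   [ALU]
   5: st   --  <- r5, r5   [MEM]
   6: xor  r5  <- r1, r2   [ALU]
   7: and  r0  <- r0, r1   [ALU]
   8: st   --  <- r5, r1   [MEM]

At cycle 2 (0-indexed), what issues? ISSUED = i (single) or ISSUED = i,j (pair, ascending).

ISSUED = 2

0. or @i0  | WAW r3
1. ld @i1  | no-port MEM/MEM
2. ld @i2  | no-port MEM/MEM
3. st xor @i3&i4  | 2-wide
4. st xor @i5&i6  | 2-wide
5. and st @i7&i8  | 2-wide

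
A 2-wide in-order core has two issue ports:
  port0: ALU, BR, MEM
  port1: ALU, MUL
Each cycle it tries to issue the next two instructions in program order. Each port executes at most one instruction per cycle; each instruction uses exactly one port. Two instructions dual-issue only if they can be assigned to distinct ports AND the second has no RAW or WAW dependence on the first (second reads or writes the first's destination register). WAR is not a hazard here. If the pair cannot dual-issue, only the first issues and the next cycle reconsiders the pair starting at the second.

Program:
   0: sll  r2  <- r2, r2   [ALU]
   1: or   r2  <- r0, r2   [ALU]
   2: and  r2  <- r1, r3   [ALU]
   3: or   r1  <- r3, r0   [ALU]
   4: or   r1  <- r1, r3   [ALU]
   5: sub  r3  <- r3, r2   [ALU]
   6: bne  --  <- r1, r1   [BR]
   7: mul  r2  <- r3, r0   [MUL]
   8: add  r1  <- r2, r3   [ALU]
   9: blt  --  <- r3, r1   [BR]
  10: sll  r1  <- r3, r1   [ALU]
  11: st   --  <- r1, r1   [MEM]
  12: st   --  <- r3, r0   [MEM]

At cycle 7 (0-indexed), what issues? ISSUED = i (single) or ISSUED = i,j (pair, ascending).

ISSUED = 11

  cy0 -> i0 (sll) RAW+WAW r2
  cy1 -> i1 (or) WAW r2
  cy2 -> i2&i3 (and;or) 2-wide
  cy3 -> i4&i5 (or;sub) 2-wide
  cy4 -> i6&i7 (bne;mul) 2-wide
  cy5 -> i8 (add) RAW r1
  cy6 -> i9&i10 (blt;sll) 2-wide
  cy7 -> i11 (st) no-port MEM/MEM
  cy8 -> i12 (st) tail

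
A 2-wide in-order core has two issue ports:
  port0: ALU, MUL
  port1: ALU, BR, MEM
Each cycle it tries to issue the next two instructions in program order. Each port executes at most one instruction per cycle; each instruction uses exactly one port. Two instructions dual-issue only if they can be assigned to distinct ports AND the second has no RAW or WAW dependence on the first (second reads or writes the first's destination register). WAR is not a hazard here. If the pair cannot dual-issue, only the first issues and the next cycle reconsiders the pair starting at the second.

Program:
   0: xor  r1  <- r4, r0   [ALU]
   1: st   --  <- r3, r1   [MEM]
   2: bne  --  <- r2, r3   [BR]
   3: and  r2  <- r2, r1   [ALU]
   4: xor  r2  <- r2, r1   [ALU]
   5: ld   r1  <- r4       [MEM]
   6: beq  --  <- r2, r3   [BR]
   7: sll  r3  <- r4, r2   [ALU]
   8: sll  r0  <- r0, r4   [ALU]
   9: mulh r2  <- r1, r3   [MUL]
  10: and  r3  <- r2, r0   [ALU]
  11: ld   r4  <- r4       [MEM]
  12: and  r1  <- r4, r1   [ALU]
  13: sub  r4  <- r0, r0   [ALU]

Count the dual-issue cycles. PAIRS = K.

  cy0 -> i0 (xor.ALU) RAW r1
  cy1 -> i1 (st.MEM) no-port MEM/BR
  cy2 -> i2&i3 (bne.BR;and.ALU) dual
  cy3 -> i4&i5 (xor.ALU;ld.MEM) dual
  cy4 -> i6&i7 (beq.BR;sll.ALU) dual
  cy5 -> i8&i9 (sll.ALU;mulh.MUL) dual
  cy6 -> i10&i11 (and.ALU;ld.MEM) dual
  cy7 -> i12&i13 (and.ALU;sub.ALU) dual

PAIRS = 6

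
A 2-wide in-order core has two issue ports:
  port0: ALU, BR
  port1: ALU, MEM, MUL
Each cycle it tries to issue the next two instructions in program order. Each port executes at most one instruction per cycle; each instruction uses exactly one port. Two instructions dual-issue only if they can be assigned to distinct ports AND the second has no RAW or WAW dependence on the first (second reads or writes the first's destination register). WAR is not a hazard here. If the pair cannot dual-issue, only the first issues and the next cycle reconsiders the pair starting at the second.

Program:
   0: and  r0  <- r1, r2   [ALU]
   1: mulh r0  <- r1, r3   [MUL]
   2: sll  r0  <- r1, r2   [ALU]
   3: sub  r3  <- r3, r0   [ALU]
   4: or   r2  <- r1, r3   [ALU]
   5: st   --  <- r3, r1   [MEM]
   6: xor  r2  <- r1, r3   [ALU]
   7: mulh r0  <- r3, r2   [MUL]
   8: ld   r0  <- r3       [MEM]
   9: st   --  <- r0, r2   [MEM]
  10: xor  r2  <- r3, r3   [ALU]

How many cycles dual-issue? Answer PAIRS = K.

  cy0 -> i0 (and.ALU) WAW r0
  cy1 -> i1 (mulh.MUL) WAW r0
  cy2 -> i2 (sll.ALU) RAW r0
  cy3 -> i3 (sub.ALU) RAW r3
  cy4 -> i4,i5 (or.ALU+st.MEM) 2-wide
  cy5 -> i6 (xor.ALU) RAW r2
  cy6 -> i7 (mulh.MUL) no-port MUL/MEM
  cy7 -> i8 (ld.MEM) no-port MEM/MEM
  cy8 -> i9,i10 (st.MEM+xor.ALU) 2-wide

PAIRS = 2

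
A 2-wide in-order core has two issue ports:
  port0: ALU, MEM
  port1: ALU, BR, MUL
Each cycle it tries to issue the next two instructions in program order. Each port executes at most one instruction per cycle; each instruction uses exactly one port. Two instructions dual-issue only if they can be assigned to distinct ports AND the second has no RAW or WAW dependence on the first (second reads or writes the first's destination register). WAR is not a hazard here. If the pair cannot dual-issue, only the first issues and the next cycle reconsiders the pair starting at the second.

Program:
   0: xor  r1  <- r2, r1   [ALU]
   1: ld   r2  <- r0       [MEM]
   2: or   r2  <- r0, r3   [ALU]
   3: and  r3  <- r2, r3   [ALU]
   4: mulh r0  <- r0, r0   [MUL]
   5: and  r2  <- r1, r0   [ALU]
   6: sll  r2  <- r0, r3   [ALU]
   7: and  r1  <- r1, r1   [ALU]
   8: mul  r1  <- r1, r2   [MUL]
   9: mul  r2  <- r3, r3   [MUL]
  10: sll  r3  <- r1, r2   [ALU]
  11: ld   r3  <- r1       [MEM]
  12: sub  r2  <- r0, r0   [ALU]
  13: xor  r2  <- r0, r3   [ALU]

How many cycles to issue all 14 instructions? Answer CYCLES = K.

  cy0 -> i0+i1 (xor.ALU/ld.MEM) dual
  cy1 -> i2 (or.ALU) RAW r2
  cy2 -> i3+i4 (and.ALU/mulh.MUL) dual
  cy3 -> i5 (and.ALU) WAW r2
  cy4 -> i6+i7 (sll.ALU/and.ALU) dual
  cy5 -> i8 (mul.MUL) no-port MUL/MUL
  cy6 -> i9 (mul.MUL) RAW r2
  cy7 -> i10 (sll.ALU) WAW r3
  cy8 -> i11+i12 (ld.MEM/sub.ALU) dual
  cy9 -> i13 (xor.ALU) tail

CYCLES = 10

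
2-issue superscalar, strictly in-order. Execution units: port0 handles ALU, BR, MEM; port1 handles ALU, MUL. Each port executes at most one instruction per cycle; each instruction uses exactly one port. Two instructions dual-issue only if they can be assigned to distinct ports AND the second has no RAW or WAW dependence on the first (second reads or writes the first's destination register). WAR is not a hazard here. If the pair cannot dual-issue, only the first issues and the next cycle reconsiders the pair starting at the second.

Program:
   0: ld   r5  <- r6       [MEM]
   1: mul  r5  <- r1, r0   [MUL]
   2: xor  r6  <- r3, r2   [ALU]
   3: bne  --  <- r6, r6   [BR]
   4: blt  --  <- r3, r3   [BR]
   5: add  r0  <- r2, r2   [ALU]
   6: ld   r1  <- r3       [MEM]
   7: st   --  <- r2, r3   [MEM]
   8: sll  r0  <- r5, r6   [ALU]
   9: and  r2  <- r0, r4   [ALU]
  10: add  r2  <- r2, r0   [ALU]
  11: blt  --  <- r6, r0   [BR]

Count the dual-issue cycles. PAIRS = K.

PAIRS = 4

c0: i0 ld.MEM  WAW r5
c1: i1&i2 mul.MUL;xor.ALU  dual
c2: i3 bne.BR  no-port BR/BR
c3: i4&i5 blt.BR;add.ALU  dual
c4: i6 ld.MEM  no-port MEM/MEM
c5: i7&i8 st.MEM;sll.ALU  dual
c6: i9 and.ALU  RAW+WAW r2
c7: i10&i11 add.ALU;blt.BR  dual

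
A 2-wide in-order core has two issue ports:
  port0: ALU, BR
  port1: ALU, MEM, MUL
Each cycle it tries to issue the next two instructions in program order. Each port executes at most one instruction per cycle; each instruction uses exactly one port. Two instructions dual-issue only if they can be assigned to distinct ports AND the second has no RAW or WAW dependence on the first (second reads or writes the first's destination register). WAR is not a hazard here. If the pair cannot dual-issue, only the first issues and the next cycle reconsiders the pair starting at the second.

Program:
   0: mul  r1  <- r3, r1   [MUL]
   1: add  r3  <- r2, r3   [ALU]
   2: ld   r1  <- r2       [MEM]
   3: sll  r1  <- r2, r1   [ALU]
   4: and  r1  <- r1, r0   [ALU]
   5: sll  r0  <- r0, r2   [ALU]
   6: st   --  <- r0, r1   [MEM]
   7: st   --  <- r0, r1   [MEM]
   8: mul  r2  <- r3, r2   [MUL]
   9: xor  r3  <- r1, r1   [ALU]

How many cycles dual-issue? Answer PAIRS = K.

PAIRS = 3

  cy0 -> i0/i1 (mul/add) pair
  cy1 -> i2 (ld) RAW+WAW r1
  cy2 -> i3 (sll) RAW+WAW r1
  cy3 -> i4/i5 (and/sll) pair
  cy4 -> i6 (st) no-port MEM/MEM
  cy5 -> i7 (st) no-port MEM/MUL
  cy6 -> i8/i9 (mul/xor) pair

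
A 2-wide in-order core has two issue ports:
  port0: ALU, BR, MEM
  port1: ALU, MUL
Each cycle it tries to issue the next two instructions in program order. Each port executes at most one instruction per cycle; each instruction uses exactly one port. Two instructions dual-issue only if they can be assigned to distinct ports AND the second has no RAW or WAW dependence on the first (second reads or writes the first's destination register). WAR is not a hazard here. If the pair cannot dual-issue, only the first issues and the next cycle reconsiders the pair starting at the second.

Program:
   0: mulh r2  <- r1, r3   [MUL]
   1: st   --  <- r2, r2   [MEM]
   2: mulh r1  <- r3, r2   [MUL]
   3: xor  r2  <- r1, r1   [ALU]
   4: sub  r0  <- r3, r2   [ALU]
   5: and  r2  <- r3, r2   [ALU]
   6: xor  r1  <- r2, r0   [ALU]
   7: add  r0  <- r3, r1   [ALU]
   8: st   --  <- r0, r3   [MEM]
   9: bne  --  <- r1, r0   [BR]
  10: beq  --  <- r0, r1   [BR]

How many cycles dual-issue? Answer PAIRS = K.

PAIRS = 2

#0 head=0: mulh i0 RAW r2
#1 head=1: st+mulh i1&i2 pair
#2 head=3: xor i3 RAW r2
#3 head=4: sub+and i4&i5 pair
#4 head=6: xor i6 RAW r1
#5 head=7: add i7 RAW r0
#6 head=8: st i8 no-port MEM/BR
#7 head=9: bne i9 no-port BR/BR
#8 head=10: beq i10 tail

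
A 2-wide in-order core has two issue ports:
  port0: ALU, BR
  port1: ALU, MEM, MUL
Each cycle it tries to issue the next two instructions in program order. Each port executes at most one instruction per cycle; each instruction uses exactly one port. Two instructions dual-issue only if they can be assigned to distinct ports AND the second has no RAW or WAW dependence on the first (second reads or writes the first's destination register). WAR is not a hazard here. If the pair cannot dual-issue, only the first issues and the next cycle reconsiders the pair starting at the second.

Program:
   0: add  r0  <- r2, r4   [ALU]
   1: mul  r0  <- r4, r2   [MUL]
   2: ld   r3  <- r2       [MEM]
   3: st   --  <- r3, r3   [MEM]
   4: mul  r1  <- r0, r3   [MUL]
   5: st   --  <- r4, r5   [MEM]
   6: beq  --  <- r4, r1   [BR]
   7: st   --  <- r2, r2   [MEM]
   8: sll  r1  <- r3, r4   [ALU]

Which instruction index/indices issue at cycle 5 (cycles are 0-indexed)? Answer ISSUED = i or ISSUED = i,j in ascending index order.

c0: i0 add.ALU  WAW r0
c1: i1 mul.MUL  no-port MUL/MEM
c2: i2 ld.MEM  no-port MEM/MEM
c3: i3 st.MEM  no-port MEM/MUL
c4: i4 mul.MUL  no-port MUL/MEM
c5: i5,i6 st.MEM/beq.BR  2-wide
c6: i7,i8 st.MEM/sll.ALU  2-wide

ISSUED = 5,6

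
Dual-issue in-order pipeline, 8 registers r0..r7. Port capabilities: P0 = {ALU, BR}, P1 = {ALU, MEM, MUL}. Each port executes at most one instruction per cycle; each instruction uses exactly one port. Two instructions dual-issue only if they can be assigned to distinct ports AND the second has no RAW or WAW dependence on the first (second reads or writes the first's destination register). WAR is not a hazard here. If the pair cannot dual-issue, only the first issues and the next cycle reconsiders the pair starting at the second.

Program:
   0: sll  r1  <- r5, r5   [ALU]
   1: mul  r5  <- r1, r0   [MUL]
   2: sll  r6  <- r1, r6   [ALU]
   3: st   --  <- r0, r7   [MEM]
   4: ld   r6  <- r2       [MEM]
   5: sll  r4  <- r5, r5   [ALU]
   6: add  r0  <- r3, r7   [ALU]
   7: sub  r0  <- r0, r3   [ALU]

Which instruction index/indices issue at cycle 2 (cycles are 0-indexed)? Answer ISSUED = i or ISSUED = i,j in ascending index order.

ISSUED = 3

c0: i0 sll  RAW r1
c1: i1/i2 mul+sll  2-wide
c2: i3 st  no-port MEM/MEM
c3: i4/i5 ld+sll  2-wide
c4: i6 add  RAW+WAW r0
c5: i7 sub  tail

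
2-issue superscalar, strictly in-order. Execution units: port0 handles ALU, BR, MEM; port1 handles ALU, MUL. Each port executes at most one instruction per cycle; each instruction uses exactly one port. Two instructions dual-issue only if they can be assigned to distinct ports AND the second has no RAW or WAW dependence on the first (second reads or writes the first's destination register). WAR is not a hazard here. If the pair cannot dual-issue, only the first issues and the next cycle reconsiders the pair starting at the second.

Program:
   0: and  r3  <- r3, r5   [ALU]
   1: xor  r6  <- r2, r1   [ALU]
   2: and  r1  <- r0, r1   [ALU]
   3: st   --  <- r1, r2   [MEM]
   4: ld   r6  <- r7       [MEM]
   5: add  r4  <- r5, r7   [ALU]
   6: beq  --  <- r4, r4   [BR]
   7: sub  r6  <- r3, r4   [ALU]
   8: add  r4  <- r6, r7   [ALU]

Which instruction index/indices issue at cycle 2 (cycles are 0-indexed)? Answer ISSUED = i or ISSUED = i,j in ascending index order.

  cy0 -> i0,i1 (and xor) pair
  cy1 -> i2 (and) RAW r1
  cy2 -> i3 (st) no-port MEM/MEM
  cy3 -> i4,i5 (ld add) pair
  cy4 -> i6,i7 (beq sub) pair
  cy5 -> i8 (add) tail

ISSUED = 3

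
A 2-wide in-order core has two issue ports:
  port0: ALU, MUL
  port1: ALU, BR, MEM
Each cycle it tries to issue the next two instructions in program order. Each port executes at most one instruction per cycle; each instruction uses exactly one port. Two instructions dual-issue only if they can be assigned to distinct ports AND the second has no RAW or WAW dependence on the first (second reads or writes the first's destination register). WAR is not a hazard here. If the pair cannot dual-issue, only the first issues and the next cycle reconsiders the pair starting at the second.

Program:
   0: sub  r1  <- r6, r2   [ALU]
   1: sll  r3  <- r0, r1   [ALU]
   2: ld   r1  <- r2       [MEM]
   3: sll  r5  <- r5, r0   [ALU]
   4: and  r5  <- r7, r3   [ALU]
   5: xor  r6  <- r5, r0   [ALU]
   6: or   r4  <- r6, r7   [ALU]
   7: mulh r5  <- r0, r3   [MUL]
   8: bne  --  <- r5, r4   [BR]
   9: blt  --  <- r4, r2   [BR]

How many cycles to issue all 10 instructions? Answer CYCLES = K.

[0] i0  sub  -- RAW r1
[1] i1/i2  sll;ld  -- dual
[2] i3  sll  -- WAW r5
[3] i4  and  -- RAW r5
[4] i5  xor  -- RAW r6
[5] i6/i7  or;mulh  -- dual
[6] i8  bne  -- no-port BR/BR
[7] i9  blt  -- tail

CYCLES = 8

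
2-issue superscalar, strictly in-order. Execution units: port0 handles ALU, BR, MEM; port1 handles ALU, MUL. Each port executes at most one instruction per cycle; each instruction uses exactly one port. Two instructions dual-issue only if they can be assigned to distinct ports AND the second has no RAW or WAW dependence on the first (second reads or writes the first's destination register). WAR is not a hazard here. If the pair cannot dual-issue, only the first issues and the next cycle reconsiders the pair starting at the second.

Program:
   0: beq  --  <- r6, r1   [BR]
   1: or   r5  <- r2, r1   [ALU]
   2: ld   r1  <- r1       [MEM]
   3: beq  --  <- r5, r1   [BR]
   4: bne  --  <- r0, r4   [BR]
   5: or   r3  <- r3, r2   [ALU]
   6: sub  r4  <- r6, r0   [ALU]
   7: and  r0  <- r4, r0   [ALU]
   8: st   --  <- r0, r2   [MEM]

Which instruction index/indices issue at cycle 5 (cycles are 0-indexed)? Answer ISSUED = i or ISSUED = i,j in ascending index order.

ISSUED = 7

  cy0 -> i0,i1 (beq.BR+or.ALU) dual
  cy1 -> i2 (ld.MEM) no-port MEM/BR
  cy2 -> i3 (beq.BR) no-port BR/BR
  cy3 -> i4,i5 (bne.BR+or.ALU) dual
  cy4 -> i6 (sub.ALU) RAW r4
  cy5 -> i7 (and.ALU) RAW r0
  cy6 -> i8 (st.MEM) tail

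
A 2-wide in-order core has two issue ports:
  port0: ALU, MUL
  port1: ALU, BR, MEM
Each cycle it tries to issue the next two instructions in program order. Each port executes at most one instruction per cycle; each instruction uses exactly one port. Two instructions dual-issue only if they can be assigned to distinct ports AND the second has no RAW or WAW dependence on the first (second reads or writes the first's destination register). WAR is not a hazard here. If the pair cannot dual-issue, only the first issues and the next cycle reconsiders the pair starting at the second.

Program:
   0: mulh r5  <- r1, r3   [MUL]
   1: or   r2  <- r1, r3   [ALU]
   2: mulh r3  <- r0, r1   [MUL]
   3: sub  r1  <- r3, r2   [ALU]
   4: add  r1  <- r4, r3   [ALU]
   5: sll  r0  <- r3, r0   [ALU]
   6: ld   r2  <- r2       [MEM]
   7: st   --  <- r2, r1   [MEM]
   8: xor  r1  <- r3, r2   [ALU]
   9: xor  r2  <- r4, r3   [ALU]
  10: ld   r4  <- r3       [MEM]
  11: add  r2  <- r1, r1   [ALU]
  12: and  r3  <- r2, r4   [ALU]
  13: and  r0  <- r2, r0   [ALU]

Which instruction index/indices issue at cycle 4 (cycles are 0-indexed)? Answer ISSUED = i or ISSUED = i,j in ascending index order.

0. mulh or @i0+i1  | pair
1. mulh @i2  | RAW r3
2. sub @i3  | WAW r1
3. add sll @i4+i5  | pair
4. ld @i6  | no-port MEM/MEM
5. st xor @i7+i8  | pair
6. xor ld @i9+i10  | pair
7. add @i11  | RAW r2
8. and and @i12+i13  | pair

ISSUED = 6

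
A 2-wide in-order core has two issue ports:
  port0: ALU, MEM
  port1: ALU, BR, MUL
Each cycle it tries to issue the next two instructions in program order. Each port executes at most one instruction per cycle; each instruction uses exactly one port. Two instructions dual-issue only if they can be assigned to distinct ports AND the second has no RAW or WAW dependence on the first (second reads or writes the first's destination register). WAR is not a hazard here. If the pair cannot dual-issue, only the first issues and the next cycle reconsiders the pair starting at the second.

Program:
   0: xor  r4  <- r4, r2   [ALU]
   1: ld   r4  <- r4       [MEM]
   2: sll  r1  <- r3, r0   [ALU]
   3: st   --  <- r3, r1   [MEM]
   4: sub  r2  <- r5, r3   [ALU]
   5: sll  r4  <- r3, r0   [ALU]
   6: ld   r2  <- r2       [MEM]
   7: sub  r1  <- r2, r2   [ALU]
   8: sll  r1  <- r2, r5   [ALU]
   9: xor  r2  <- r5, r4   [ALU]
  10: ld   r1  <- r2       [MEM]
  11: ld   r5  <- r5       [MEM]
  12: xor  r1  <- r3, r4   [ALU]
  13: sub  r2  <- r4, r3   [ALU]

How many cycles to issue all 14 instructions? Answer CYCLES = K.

CYCLES = 9

  cy0 -> i0 (xor.ALU) RAW+WAW r4
  cy1 -> i1&i2 (ld.MEM/sll.ALU) 2-wide
  cy2 -> i3&i4 (st.MEM/sub.ALU) 2-wide
  cy3 -> i5&i6 (sll.ALU/ld.MEM) 2-wide
  cy4 -> i7 (sub.ALU) WAW r1
  cy5 -> i8&i9 (sll.ALU/xor.ALU) 2-wide
  cy6 -> i10 (ld.MEM) no-port MEM/MEM
  cy7 -> i11&i12 (ld.MEM/xor.ALU) 2-wide
  cy8 -> i13 (sub.ALU) tail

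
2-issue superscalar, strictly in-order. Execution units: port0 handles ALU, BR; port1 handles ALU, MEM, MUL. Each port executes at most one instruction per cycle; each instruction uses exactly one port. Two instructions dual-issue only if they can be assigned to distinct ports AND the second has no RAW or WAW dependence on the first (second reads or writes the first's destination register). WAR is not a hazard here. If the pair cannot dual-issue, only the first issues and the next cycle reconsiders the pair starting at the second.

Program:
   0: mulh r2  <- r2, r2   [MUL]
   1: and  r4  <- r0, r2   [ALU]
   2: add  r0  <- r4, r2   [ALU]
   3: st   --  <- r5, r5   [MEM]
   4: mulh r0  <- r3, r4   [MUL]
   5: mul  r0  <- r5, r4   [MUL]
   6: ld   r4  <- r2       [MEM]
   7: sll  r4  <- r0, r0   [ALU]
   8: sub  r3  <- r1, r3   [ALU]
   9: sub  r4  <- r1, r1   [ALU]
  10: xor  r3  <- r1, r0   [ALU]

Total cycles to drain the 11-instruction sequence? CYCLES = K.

t=0 i0:mulh.MUL ; RAW r2
t=1 i1:and.ALU ; RAW r4
t=2 i2&i3:add.ALU;st.MEM ; pair
t=3 i4:mulh.MUL ; no-port MUL/MUL
t=4 i5:mul.MUL ; no-port MUL/MEM
t=5 i6:ld.MEM ; WAW r4
t=6 i7&i8:sll.ALU;sub.ALU ; pair
t=7 i9&i10:sub.ALU;xor.ALU ; pair

CYCLES = 8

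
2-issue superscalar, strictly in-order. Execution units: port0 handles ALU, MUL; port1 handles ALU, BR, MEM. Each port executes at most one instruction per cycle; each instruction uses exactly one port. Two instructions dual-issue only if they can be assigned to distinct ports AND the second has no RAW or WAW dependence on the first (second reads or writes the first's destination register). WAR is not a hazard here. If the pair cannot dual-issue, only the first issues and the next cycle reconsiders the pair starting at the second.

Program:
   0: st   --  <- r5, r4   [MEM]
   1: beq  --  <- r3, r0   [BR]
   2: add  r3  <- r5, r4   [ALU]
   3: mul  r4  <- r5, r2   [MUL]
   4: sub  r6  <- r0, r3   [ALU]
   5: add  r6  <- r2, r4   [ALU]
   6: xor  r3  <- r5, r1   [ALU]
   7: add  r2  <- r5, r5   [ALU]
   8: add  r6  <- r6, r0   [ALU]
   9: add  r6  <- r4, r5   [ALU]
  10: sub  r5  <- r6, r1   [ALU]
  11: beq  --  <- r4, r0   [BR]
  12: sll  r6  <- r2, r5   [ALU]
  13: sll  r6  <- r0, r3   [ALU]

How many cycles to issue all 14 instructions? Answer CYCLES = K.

#0 head=0: st i0 no-port MEM/BR
#1 head=1: beq+add i1+i2 2-wide
#2 head=3: mul+sub i3+i4 2-wide
#3 head=5: add+xor i5+i6 2-wide
#4 head=7: add+add i7+i8 2-wide
#5 head=9: add i9 RAW r6
#6 head=10: sub+beq i10+i11 2-wide
#7 head=12: sll i12 WAW r6
#8 head=13: sll i13 tail

CYCLES = 9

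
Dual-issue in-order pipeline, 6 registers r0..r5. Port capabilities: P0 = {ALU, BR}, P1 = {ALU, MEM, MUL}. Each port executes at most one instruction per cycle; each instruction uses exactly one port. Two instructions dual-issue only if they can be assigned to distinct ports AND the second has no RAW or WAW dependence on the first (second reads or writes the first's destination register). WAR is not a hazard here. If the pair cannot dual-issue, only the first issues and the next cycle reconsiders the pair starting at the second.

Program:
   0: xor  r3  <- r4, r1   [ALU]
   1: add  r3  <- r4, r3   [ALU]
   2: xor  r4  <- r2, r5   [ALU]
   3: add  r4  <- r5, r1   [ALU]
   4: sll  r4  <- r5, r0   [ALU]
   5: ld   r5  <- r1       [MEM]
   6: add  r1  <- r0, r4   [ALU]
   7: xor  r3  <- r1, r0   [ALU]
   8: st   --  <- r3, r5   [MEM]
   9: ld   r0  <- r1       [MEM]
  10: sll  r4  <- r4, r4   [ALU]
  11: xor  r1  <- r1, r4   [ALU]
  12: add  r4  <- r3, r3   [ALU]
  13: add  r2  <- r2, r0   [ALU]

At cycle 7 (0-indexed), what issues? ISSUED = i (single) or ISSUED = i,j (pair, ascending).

ISSUED = 9,10

  cy0 -> i0 (xor) RAW+WAW r3
  cy1 -> i1/i2 (add xor) 2-wide
  cy2 -> i3 (add) WAW r4
  cy3 -> i4/i5 (sll ld) 2-wide
  cy4 -> i6 (add) RAW r1
  cy5 -> i7 (xor) RAW r3
  cy6 -> i8 (st) no-port MEM/MEM
  cy7 -> i9/i10 (ld sll) 2-wide
  cy8 -> i11/i12 (xor add) 2-wide
  cy9 -> i13 (add) tail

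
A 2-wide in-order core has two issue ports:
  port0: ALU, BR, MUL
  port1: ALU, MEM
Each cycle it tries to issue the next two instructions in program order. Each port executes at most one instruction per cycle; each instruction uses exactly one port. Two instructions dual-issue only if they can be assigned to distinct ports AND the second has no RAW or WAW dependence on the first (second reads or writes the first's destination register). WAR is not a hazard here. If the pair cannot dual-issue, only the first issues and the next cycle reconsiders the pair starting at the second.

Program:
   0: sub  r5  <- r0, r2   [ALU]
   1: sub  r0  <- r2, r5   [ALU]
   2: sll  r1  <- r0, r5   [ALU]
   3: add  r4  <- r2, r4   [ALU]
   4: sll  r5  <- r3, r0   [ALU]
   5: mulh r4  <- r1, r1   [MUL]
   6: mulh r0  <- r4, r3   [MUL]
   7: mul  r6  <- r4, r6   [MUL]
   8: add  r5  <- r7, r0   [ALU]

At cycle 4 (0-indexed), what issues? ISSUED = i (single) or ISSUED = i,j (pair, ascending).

[0] i0  sub  -- RAW r5
[1] i1  sub  -- RAW r0
[2] i2,i3  sll/add  -- 2-wide
[3] i4,i5  sll/mulh  -- 2-wide
[4] i6  mulh  -- no-port MUL/MUL
[5] i7,i8  mul/add  -- 2-wide

ISSUED = 6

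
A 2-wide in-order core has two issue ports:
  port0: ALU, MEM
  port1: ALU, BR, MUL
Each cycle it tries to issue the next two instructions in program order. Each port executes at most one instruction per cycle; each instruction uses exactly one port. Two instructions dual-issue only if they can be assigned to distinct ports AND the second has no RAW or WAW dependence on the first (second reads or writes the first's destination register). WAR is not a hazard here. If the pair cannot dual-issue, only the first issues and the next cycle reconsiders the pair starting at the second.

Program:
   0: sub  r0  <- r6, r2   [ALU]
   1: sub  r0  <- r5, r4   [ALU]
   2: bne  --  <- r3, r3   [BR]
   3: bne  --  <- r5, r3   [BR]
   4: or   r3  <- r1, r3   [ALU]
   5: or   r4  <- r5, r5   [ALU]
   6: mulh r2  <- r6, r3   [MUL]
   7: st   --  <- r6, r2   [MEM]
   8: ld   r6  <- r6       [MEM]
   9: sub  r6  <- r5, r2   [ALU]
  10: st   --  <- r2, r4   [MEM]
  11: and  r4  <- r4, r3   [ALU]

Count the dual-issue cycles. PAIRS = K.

PAIRS = 4

[0] i0  sub  -- WAW r0
[1] i1,i2  sub;bne  -- 2-wide
[2] i3,i4  bne;or  -- 2-wide
[3] i5,i6  or;mulh  -- 2-wide
[4] i7  st  -- no-port MEM/MEM
[5] i8  ld  -- WAW r6
[6] i9,i10  sub;st  -- 2-wide
[7] i11  and  -- tail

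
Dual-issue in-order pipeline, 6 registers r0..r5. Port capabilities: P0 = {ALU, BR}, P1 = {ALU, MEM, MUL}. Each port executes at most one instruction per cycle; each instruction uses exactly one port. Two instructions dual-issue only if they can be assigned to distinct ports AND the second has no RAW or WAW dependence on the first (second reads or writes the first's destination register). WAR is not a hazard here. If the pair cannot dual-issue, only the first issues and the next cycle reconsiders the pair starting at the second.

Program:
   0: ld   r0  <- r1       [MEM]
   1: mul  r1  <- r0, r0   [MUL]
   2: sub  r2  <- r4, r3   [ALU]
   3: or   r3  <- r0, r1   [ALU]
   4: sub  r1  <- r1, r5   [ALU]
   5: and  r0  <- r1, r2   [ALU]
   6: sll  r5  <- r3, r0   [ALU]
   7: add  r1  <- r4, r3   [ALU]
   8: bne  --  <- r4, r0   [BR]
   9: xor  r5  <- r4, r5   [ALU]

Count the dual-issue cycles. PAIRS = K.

  cy0 -> i0 (ld.MEM) no-port MEM/MUL
  cy1 -> i1/i2 (mul.MUL;sub.ALU) pair
  cy2 -> i3/i4 (or.ALU;sub.ALU) pair
  cy3 -> i5 (and.ALU) RAW r0
  cy4 -> i6/i7 (sll.ALU;add.ALU) pair
  cy5 -> i8/i9 (bne.BR;xor.ALU) pair

PAIRS = 4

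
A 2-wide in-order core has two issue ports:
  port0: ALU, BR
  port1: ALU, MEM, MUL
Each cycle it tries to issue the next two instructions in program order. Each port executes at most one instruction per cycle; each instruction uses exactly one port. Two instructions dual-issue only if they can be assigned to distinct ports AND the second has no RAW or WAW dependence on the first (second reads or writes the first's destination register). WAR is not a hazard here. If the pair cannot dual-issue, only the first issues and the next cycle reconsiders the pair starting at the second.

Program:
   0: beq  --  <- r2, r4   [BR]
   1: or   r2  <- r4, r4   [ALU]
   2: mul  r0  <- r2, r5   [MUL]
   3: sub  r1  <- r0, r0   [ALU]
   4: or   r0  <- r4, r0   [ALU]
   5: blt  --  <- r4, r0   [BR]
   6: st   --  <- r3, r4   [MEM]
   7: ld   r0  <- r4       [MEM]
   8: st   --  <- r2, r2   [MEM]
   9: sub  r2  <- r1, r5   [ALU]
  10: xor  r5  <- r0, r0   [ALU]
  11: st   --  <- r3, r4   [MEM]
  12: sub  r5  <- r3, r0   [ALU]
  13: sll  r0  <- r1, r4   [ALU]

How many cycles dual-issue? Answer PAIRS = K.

  cy0 -> i0&i1 (beq.BR/or.ALU) 2-wide
  cy1 -> i2 (mul.MUL) RAW r0
  cy2 -> i3&i4 (sub.ALU/or.ALU) 2-wide
  cy3 -> i5&i6 (blt.BR/st.MEM) 2-wide
  cy4 -> i7 (ld.MEM) no-port MEM/MEM
  cy5 -> i8&i9 (st.MEM/sub.ALU) 2-wide
  cy6 -> i10&i11 (xor.ALU/st.MEM) 2-wide
  cy7 -> i12&i13 (sub.ALU/sll.ALU) 2-wide

PAIRS = 6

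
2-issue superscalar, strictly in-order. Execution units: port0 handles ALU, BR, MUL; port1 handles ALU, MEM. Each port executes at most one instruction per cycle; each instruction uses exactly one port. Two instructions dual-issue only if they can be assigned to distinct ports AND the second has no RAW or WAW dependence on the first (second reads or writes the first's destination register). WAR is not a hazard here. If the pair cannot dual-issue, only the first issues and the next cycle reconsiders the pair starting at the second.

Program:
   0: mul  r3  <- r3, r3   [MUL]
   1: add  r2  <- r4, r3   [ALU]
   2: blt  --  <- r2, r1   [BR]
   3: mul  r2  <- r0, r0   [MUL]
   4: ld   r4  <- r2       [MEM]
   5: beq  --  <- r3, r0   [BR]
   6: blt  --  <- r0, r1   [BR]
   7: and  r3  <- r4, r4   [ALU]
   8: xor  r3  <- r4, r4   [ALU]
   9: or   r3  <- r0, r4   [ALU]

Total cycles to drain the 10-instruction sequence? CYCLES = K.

CYCLES = 8

c0: i0 mul.MUL  RAW r3
c1: i1 add.ALU  RAW r2
c2: i2 blt.BR  no-port BR/MUL
c3: i3 mul.MUL  RAW r2
c4: i4,i5 ld.MEM;beq.BR  dual
c5: i6,i7 blt.BR;and.ALU  dual
c6: i8 xor.ALU  WAW r3
c7: i9 or.ALU  tail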